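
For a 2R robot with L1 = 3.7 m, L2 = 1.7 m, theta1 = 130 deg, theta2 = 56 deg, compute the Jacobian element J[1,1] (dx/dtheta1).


J[1,1] = -L1*sin(t1) - L2*sin(t1+t2)
= -3.7*sin(130) - 1.7*sin(186)
= -2.6567


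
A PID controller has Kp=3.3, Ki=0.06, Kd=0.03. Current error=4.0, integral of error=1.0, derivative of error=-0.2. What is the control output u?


u = Kp*e + Ki*int(e) + Kd*de/dt
= 3.3*4.0 + 0.06*1.0 + 0.03*(-0.2)
= 13.2 + 0.06 + -0.006
= 13.254


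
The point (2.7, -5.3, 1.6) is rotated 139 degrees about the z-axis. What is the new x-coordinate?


Rotation about z-axis: x' = x*cos(theta) - y*sin(theta)
= 2.7 * -0.7547 - -5.3 * 0.6561
= 1.4394


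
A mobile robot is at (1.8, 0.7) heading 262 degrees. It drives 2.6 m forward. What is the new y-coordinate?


y_new = y0 + d*sin(theta)
= 0.7 + 2.6*sin(262)
= 0.7 + -2.5747
= -1.8747


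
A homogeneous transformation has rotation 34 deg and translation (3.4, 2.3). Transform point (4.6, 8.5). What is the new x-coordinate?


x' = cos(theta)*px - sin(theta)*py + tx
= 0.829*4.6 - 0.5592*8.5 + 3.4
= 2.4604


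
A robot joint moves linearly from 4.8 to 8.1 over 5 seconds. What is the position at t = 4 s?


s = t/T = 4/5 = 0.8
p(t) = p0 + (pf-p0)*s
= 4.8 + (8.1 - 4.8) * 0.8
= 7.44


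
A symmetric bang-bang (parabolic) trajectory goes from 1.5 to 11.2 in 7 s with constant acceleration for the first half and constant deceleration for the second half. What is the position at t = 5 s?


Symmetric rest-to-rest: each phase covers (pf-p0)/2 in time T/2. 0.5*a*(T/2)^2 = (pf-p0)/2 => a = 4*(pf-p0)/T^2
a = 4*(11.2-1.5)/7^2 = 0.7918
t = 5 is in the deceleration phase (t > T/2).
p = pf - 0.5*a*(T-t)^2 = 11.2 - 0.5*0.7918*2^2
= 9.6163


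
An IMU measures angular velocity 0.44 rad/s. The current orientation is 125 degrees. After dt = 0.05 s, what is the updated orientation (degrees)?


delta_theta = w * dt = 0.44 * 0.05 = 0.022 rad
= 1.2605 deg
theta_new = 125 + 1.2605 = 126.2605 deg


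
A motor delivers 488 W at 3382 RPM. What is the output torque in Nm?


omega = 3382 * 2*pi/60 = 354.1622 rad/s
tau = P / omega = 488 / 354.1622
= 1.3779 Nm


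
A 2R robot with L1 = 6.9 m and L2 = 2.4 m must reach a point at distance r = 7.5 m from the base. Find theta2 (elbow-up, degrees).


cos(theta2) = (r^2 - L1^2 - L2^2) / (2*L1*L2)
cos(theta2) = (56.25 - 47.61 - 5.76) / 33.12
cos(theta2) = 0.086957
theta2 = 85.0115 degrees


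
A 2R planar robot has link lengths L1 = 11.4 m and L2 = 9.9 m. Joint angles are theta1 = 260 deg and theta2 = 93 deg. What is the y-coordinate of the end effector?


Convert angles to radians: theta1 = 4.5379, theta2 = 1.6232
y = L1*sin(theta1) + L2*sin(theta1+theta2)
y = -11.2268 + -1.2065
y = -12.4333


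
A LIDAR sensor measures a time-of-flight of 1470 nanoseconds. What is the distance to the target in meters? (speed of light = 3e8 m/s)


tof = 1470 ns = 1.47e-06 s
dist = c * tof / 2
= 3e8 * 1.47e-06 / 2
= 220.5 m


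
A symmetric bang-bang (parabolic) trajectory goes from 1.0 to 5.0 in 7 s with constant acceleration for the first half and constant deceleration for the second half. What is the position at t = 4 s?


Symmetric rest-to-rest: each phase covers (pf-p0)/2 in time T/2. 0.5*a*(T/2)^2 = (pf-p0)/2 => a = 4*(pf-p0)/T^2
a = 4*(5.0-1.0)/7^2 = 0.3265
t = 4 is in the deceleration phase (t > T/2).
p = pf - 0.5*a*(T-t)^2 = 5.0 - 0.5*0.3265*3^2
= 3.5306


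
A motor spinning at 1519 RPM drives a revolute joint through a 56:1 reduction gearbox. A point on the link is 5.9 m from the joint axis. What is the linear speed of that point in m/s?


omega_motor = 1519 * 2*pi/60 = 159.0693 rad/s
omega_joint = omega_motor / 56 = 2.8405 rad/s
v = omega_joint * r = 2.8405 * 5.9
= 16.7591 m/s


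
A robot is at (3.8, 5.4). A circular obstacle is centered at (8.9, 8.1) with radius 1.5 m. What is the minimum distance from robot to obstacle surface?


center_dist = sqrt((3.8-8.9)^2 + (5.4-8.1)^2)
= sqrt(26.01 + 7.29)
= 5.7706
min_dist = center_dist - radius = 5.7706 - 1.5 = 4.2706 m


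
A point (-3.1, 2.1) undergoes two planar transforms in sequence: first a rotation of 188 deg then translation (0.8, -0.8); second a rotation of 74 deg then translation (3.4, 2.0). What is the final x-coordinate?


After transform 1:
x1 = cos(188)*-3.1 - sin(188)*2.1 + 0.8 = 4.1621
y1 = sin(188)*-3.1 + cos(188)*2.1 + -0.8 = -2.4481
After transform 2:
x2 = cos(74)*4.1621 - sin(74)*-2.4481 + 3.4
= 6.9005


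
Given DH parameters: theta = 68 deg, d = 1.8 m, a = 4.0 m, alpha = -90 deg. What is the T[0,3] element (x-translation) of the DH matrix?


T[0,3] = a * cos(theta)
= 4.0 * cos(68 deg)
= 4.0 * 0.3746
= 1.4984


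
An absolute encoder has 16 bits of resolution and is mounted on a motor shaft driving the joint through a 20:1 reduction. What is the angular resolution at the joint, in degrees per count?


counts = 2^16 = 65536
effective counts at joint = 65536 * 20 = 1310720
resolution = 360 / 1310720
= 2.7466e-04 deg/count


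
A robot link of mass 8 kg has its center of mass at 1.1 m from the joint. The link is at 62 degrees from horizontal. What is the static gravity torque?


tau = m*g*L*cos(angle)
= 8 * 9.81 * 1.1 * cos(62 deg)
= 8 * 9.81 * 1.1 * 0.4695
= 40.5285 Nm


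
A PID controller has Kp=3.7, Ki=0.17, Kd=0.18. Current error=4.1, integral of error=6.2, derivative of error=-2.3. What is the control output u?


u = Kp*e + Ki*int(e) + Kd*de/dt
= 3.7*4.1 + 0.17*6.2 + 0.18*(-2.3)
= 15.17 + 1.054 + -0.414
= 15.81


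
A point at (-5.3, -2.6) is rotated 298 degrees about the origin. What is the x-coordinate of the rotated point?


x' = x*cos(theta) - y*sin(theta)
cos(298 deg) = 0.4695, sin(298 deg) = -0.8829
x' = -5.3 * 0.4695 - -2.6 * -0.8829
= -2.4882 - 2.2957
= -4.7839


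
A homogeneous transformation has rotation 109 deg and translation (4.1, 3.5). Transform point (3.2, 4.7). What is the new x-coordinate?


x' = cos(theta)*px - sin(theta)*py + tx
= -0.3256*3.2 - 0.9455*4.7 + 4.1
= -1.3858


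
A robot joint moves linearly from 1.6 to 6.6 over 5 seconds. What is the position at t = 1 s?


s = t/T = 1/5 = 0.2
p(t) = p0 + (pf-p0)*s
= 1.6 + (6.6 - 1.6) * 0.2
= 2.6


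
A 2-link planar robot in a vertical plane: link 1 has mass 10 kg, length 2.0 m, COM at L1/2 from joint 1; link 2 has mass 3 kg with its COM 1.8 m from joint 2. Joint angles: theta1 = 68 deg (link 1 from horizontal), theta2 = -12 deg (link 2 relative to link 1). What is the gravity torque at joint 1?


Horizontal distance from joint 1 to link-1 COM:
  x_c1 = (L1/2)*cos(t1) = 1.0 * 0.3746 = 0.3746 m
Horizontal distance from joint 1 to link-2 COM:
  x_c2 = L1*cos(t1) + Lc2*cos(t1+t2)
       = 2.0*0.3746 + 1.8*0.5592 = 1.7558 m
tau1 = m1*g*x_c1 + m2*g*x_c2
     = 10*9.81*0.3746 + 3*9.81*1.7558
     = 36.7489 + 51.672
     = 88.4209 Nm


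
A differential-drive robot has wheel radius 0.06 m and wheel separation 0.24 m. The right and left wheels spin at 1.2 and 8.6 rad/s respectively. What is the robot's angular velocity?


vR = r*wR = 0.06*1.2 = 0.072 m/s
vL = r*wL = 0.06*8.6 = 0.516 m/s
v = (vR+vL)/2 = 0.294 m/s
omega = (vR-vL)/L = -1.85 rad/s
angular velocity = -1.85 rad/s


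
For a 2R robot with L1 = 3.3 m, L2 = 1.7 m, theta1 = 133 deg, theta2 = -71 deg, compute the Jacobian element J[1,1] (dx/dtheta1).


J[1,1] = -L1*sin(t1) - L2*sin(t1+t2)
= -3.3*sin(133) - 1.7*sin(62)
= -3.9145


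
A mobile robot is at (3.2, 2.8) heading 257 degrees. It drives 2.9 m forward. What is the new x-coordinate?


x_new = x0 + d*cos(theta)
= 3.2 + 2.9*cos(257)
= 3.2 + -0.6524
= 2.5476


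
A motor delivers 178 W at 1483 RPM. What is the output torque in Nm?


omega = 1483 * 2*pi/60 = 155.2994 rad/s
tau = P / omega = 178 / 155.2994
= 1.1462 Nm


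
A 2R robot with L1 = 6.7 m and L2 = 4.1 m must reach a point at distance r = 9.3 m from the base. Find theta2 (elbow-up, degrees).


cos(theta2) = (r^2 - L1^2 - L2^2) / (2*L1*L2)
cos(theta2) = (86.49 - 44.89 - 16.81) / 54.94
cos(theta2) = 0.45122
theta2 = 63.178 degrees


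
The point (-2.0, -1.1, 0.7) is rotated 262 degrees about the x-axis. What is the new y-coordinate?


Rotation about x-axis: y' = y*cos(theta) - z*sin(theta)
= -1.1 * -0.1392 - 0.7 * -0.9903
= 0.8463


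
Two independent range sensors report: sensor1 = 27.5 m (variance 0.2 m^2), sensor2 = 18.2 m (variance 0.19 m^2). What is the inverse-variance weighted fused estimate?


w1 = (1/var1) / (1/var1 + 1/var2)
   = 5.0 / (5.0 + 5.2632) = 0.4872
w2 = 1 - w1 = 0.5128
fused = w1*s1 + w2*s2 = 13.3974 + 9.3333
= 22.7308 m


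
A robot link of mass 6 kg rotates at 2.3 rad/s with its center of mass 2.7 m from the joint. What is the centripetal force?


F = m * omega^2 * r
= 6 * 2.3^2 * 2.7
= 6 * 5.29 * 2.7
= 85.698 N


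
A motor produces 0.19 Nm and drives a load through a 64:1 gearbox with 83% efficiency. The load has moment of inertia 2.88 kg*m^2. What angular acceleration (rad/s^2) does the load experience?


tau_out = tau_motor * N * eta
= 0.19 * 64 * 0.83 = 10.0928 Nm
alpha = tau_out / I = 10.0928 / 2.88
= 3.5044 rad/s^2


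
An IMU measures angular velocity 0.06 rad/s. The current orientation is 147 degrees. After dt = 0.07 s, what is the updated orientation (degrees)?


delta_theta = w * dt = 0.06 * 0.07 = 0.0042 rad
= 0.2406 deg
theta_new = 147 + 0.2406 = 147.2406 deg


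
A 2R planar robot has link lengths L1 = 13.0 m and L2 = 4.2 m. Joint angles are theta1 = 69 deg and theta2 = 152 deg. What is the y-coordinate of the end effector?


Convert angles to radians: theta1 = 1.2043, theta2 = 2.6529
y = L1*sin(theta1) + L2*sin(theta1+theta2)
y = 12.1365 + -2.7554
y = 9.3811


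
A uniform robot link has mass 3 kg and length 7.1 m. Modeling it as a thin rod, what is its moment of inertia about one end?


I = (1/3) * m * L^2
= (1/3) * 3 * 7.1^2
= 0.333333 * 3 * 50.41
= 50.41 kg*m^2


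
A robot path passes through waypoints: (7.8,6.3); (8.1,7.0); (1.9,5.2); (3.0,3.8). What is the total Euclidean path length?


Segment lengths:
  seg1 = sqrt((0.3)^2 + (0.7)^2) = 0.7616
  seg2 = sqrt((-6.2)^2 + (-1.8)^2) = 6.456
  seg3 = sqrt((1.1)^2 + (-1.4)^2) = 1.7804
Total = 8.998


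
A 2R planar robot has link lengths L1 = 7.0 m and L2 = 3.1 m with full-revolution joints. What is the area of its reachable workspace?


r_max = L1 + L2 = 10.1 m
r_min = |L1 - L2| = 3.9 m
Area = pi*(r_max^2 - r_min^2)
= pi*(102.01 - 15.21)
= pi * 86.8
= 272.6902 m^2


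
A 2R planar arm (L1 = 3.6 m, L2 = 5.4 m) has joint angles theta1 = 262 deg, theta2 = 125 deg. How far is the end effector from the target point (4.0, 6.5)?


End effector via forward kinematics:
x = L1*cos(t1) + L2*cos(t1+t2) = 4.3104
y = L1*sin(t1) + L2*sin(t1+t2) = -1.1134
Distance to target:
d = sqrt((4.0 - 4.3104)^2 + (6.5 - -1.1134)^2)
= sqrt(0.0964 + 57.9641)
= 7.6197 m


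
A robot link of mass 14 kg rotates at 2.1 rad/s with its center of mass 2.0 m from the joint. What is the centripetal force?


F = m * omega^2 * r
= 14 * 2.1^2 * 2.0
= 14 * 4.41 * 2.0
= 123.48 N


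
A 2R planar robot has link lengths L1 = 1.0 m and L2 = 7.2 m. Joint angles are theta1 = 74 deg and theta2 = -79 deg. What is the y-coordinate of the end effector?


Convert angles to radians: theta1 = 1.2915, theta2 = -1.3788
y = L1*sin(theta1) + L2*sin(theta1+theta2)
y = 0.9613 + -0.6275
y = 0.3337


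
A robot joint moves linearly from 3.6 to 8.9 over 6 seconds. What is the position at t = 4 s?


s = t/T = 4/6 = 0.6667
p(t) = p0 + (pf-p0)*s
= 3.6 + (8.9 - 3.6) * 0.6667
= 7.1333


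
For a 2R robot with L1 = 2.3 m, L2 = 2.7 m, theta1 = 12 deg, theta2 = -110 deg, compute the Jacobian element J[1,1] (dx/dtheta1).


J[1,1] = -L1*sin(t1) - L2*sin(t1+t2)
= -2.3*sin(12) - 2.7*sin(-98)
= 2.1955


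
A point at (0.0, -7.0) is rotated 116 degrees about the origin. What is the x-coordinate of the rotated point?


x' = x*cos(theta) - y*sin(theta)
cos(116 deg) = -0.4384, sin(116 deg) = 0.8988
x' = 0.0 * -0.4384 - -7.0 * 0.8988
= -0.0 - -6.2916
= 6.2916


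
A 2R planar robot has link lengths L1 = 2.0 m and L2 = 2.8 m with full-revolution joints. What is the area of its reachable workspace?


r_max = L1 + L2 = 4.8 m
r_min = |L1 - L2| = 0.8 m
Area = pi*(r_max^2 - r_min^2)
= pi*(23.04 - 0.64)
= pi * 22.4
= 70.3717 m^2


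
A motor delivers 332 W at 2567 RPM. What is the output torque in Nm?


omega = 2567 * 2*pi/60 = 268.8156 rad/s
tau = P / omega = 332 / 268.8156
= 1.235 Nm


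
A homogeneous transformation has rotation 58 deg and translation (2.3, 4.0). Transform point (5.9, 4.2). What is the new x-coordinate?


x' = cos(theta)*px - sin(theta)*py + tx
= 0.5299*5.9 - 0.848*4.2 + 2.3
= 1.8647


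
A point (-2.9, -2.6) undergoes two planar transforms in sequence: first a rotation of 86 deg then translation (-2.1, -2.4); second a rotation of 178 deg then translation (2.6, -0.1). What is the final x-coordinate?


After transform 1:
x1 = cos(86)*-2.9 - sin(86)*-2.6 + -2.1 = 0.2914
y1 = sin(86)*-2.9 + cos(86)*-2.6 + -2.4 = -5.4743
After transform 2:
x2 = cos(178)*0.2914 - sin(178)*-5.4743 + 2.6
= 2.4999


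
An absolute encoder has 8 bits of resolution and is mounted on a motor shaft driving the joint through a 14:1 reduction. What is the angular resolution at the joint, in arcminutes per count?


counts = 2^8 = 256
effective counts at joint = 256 * 14 = 3584
resolution = 360*60 / 3584
= 6.0268 arcmin/count


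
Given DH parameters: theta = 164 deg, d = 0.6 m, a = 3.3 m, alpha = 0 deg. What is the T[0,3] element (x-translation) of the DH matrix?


T[0,3] = a * cos(theta)
= 3.3 * cos(164 deg)
= 3.3 * -0.9613
= -3.1722


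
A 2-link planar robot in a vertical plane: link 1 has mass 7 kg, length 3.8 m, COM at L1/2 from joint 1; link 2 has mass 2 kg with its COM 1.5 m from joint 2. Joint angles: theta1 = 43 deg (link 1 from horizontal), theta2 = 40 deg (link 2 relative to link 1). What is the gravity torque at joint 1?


Horizontal distance from joint 1 to link-1 COM:
  x_c1 = (L1/2)*cos(t1) = 1.9 * 0.7314 = 1.3896 m
Horizontal distance from joint 1 to link-2 COM:
  x_c2 = L1*cos(t1) + Lc2*cos(t1+t2)
       = 3.8*0.7314 + 1.5*0.1219 = 2.9619 m
tau1 = m1*g*x_c1 + m2*g*x_c2
     = 7*9.81*1.3896 + 2*9.81*2.9619
     = 95.4219 + 58.1134
     = 153.5353 Nm


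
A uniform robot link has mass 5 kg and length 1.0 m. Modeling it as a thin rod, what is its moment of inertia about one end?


I = (1/3) * m * L^2
= (1/3) * 5 * 1.0^2
= 0.333333 * 5 * 1.0
= 1.6667 kg*m^2


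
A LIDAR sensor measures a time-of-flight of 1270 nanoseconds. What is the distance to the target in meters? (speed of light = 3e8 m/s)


tof = 1270 ns = 1.27e-06 s
dist = c * tof / 2
= 3e8 * 1.27e-06 / 2
= 190.5 m


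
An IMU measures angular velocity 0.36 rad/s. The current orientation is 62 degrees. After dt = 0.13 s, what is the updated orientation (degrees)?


delta_theta = w * dt = 0.36 * 0.13 = 0.0468 rad
= 2.6814 deg
theta_new = 62 + 2.6814 = 64.6814 deg


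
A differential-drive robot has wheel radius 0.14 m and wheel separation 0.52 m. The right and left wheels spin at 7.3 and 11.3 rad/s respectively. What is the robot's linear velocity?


vR = r*wR = 0.14*7.3 = 1.022 m/s
vL = r*wL = 0.14*11.3 = 1.582 m/s
v = (vR+vL)/2 = 1.302 m/s
omega = (vR-vL)/L = -1.0769 rad/s
linear velocity = 1.302 m/s


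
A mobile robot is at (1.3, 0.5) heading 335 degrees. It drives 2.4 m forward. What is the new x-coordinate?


x_new = x0 + d*cos(theta)
= 1.3 + 2.4*cos(335)
= 1.3 + 2.1751
= 3.4751


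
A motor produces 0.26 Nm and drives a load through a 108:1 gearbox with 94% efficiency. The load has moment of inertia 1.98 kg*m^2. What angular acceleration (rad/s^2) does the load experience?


tau_out = tau_motor * N * eta
= 0.26 * 108 * 0.94 = 26.3952 Nm
alpha = tau_out / I = 26.3952 / 1.98
= 13.3309 rad/s^2


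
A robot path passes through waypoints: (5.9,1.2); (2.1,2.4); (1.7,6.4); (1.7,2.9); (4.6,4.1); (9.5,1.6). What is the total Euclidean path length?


Segment lengths:
  seg1 = sqrt((-3.8)^2 + (1.2)^2) = 3.985
  seg2 = sqrt((-0.4)^2 + (4.0)^2) = 4.02
  seg3 = sqrt((0.0)^2 + (-3.5)^2) = 3.5
  seg4 = sqrt((2.9)^2 + (1.2)^2) = 3.1385
  seg5 = sqrt((4.9)^2 + (-2.5)^2) = 5.5009
Total = 20.1443


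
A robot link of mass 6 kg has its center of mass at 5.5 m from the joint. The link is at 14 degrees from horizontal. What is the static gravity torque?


tau = m*g*L*cos(angle)
= 6 * 9.81 * 5.5 * cos(14 deg)
= 6 * 9.81 * 5.5 * 0.9703
= 314.1138 Nm


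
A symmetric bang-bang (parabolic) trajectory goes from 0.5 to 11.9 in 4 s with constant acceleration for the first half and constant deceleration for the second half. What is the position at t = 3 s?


Symmetric rest-to-rest: each phase covers (pf-p0)/2 in time T/2. 0.5*a*(T/2)^2 = (pf-p0)/2 => a = 4*(pf-p0)/T^2
a = 4*(11.9-0.5)/4^2 = 2.85
t = 3 is in the deceleration phase (t > T/2).
p = pf - 0.5*a*(T-t)^2 = 11.9 - 0.5*2.85*1^2
= 10.475


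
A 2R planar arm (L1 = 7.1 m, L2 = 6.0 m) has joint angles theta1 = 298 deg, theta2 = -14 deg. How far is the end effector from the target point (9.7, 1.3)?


End effector via forward kinematics:
x = L1*cos(t1) + L2*cos(t1+t2) = 4.7848
y = L1*sin(t1) + L2*sin(t1+t2) = -12.0907
Distance to target:
d = sqrt((9.7 - 4.7848)^2 + (1.3 - -12.0907)^2)
= sqrt(24.1594 + 179.3109)
= 14.2643 m


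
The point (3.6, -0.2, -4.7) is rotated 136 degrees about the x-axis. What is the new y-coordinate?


Rotation about x-axis: y' = y*cos(theta) - z*sin(theta)
= -0.2 * -0.7193 - -4.7 * 0.6947
= 3.4088


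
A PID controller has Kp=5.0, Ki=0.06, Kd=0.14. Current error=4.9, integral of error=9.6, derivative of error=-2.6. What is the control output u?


u = Kp*e + Ki*int(e) + Kd*de/dt
= 5.0*4.9 + 0.06*9.6 + 0.14*(-2.6)
= 24.5 + 0.576 + -0.364
= 24.712


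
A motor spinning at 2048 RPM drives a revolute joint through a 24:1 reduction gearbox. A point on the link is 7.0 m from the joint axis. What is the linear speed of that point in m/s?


omega_motor = 2048 * 2*pi/60 = 214.4661 rad/s
omega_joint = omega_motor / 24 = 8.9361 rad/s
v = omega_joint * r = 8.9361 * 7.0
= 62.5526 m/s


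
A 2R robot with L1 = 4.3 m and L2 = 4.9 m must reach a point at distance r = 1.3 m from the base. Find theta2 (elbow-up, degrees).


cos(theta2) = (r^2 - L1^2 - L2^2) / (2*L1*L2)
cos(theta2) = (1.69 - 18.49 - 24.01) / 42.14
cos(theta2) = -0.968439
theta2 = 165.5667 degrees


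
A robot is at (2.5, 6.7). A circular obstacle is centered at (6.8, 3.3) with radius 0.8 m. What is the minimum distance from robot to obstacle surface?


center_dist = sqrt((2.5-6.8)^2 + (6.7-3.3)^2)
= sqrt(18.49 + 11.56)
= 5.4818
min_dist = center_dist - radius = 5.4818 - 0.8 = 4.6818 m


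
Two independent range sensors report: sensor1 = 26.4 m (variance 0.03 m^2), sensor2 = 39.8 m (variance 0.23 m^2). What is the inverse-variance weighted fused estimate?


w1 = (1/var1) / (1/var1 + 1/var2)
   = 33.3333 / (33.3333 + 4.3478) = 0.8846
w2 = 1 - w1 = 0.1154
fused = w1*s1 + w2*s2 = 23.3538 + 4.5923
= 27.9462 m


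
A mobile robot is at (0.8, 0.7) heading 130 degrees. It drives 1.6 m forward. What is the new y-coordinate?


y_new = y0 + d*sin(theta)
= 0.7 + 1.6*sin(130)
= 0.7 + 1.2257
= 1.9257


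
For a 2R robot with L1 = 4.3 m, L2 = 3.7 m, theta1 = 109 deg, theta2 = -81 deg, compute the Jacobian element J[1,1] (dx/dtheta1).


J[1,1] = -L1*sin(t1) - L2*sin(t1+t2)
= -4.3*sin(109) - 3.7*sin(28)
= -5.8028


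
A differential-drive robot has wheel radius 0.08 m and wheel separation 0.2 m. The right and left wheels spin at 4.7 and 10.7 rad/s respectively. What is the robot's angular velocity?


vR = r*wR = 0.08*4.7 = 0.376 m/s
vL = r*wL = 0.08*10.7 = 0.856 m/s
v = (vR+vL)/2 = 0.616 m/s
omega = (vR-vL)/L = -2.4 rad/s
angular velocity = -2.4 rad/s


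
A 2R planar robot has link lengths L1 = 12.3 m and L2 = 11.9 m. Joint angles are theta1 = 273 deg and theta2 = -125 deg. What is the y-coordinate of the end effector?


Convert angles to radians: theta1 = 4.7647, theta2 = -2.1817
y = L1*sin(theta1) + L2*sin(theta1+theta2)
y = -12.2831 + 6.306
y = -5.9771


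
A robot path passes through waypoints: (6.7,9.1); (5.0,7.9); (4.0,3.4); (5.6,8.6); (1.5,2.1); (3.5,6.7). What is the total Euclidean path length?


Segment lengths:
  seg1 = sqrt((-1.7)^2 + (-1.2)^2) = 2.0809
  seg2 = sqrt((-1.0)^2 + (-4.5)^2) = 4.6098
  seg3 = sqrt((1.6)^2 + (5.2)^2) = 5.4406
  seg4 = sqrt((-4.1)^2 + (-6.5)^2) = 7.6851
  seg5 = sqrt((2.0)^2 + (4.6)^2) = 5.016
Total = 24.8323


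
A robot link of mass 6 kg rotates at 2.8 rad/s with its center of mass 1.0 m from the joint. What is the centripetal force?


F = m * omega^2 * r
= 6 * 2.8^2 * 1.0
= 6 * 7.84 * 1.0
= 47.04 N


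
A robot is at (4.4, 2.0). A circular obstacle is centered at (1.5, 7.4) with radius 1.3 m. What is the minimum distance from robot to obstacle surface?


center_dist = sqrt((4.4-1.5)^2 + (2.0-7.4)^2)
= sqrt(8.41 + 29.16)
= 6.1294
min_dist = center_dist - radius = 6.1294 - 1.3 = 4.8294 m


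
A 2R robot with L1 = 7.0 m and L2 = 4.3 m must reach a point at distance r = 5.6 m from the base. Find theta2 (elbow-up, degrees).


cos(theta2) = (r^2 - L1^2 - L2^2) / (2*L1*L2)
cos(theta2) = (31.36 - 49.0 - 18.49) / 60.2
cos(theta2) = -0.600166
theta2 = 126.8818 degrees


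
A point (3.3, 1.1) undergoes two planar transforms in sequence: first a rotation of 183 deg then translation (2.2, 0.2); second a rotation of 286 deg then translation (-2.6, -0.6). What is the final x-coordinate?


After transform 1:
x1 = cos(183)*3.3 - sin(183)*1.1 + 2.2 = -1.0379
y1 = sin(183)*3.3 + cos(183)*1.1 + 0.2 = -1.0712
After transform 2:
x2 = cos(286)*-1.0379 - sin(286)*-1.0712 + -2.6
= -3.9158


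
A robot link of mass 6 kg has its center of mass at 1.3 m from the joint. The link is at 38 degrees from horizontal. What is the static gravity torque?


tau = m*g*L*cos(angle)
= 6 * 9.81 * 1.3 * cos(38 deg)
= 6 * 9.81 * 1.3 * 0.788
= 60.297 Nm


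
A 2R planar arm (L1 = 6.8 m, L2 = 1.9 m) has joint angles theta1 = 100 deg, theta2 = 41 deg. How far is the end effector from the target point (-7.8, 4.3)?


End effector via forward kinematics:
x = L1*cos(t1) + L2*cos(t1+t2) = -2.6574
y = L1*sin(t1) + L2*sin(t1+t2) = 7.8924
Distance to target:
d = sqrt((-7.8 - -2.6574)^2 + (4.3 - 7.8924)^2)
= sqrt(26.4465 + 12.9053)
= 6.2731 m


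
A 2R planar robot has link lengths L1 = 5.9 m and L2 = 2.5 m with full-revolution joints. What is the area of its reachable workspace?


r_max = L1 + L2 = 8.4 m
r_min = |L1 - L2| = 3.4 m
Area = pi*(r_max^2 - r_min^2)
= pi*(70.56 - 11.56)
= pi * 59.0
= 185.354 m^2


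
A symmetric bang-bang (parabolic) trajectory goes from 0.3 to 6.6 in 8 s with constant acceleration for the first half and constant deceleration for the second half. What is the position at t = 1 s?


Symmetric rest-to-rest: each phase covers (pf-p0)/2 in time T/2. 0.5*a*(T/2)^2 = (pf-p0)/2 => a = 4*(pf-p0)/T^2
a = 4*(6.6-0.3)/8^2 = 0.3937
t = 1 is in the acceleration phase (t <= T/2).
p = p0 + 0.5*a*t^2 = 0.3 + 0.5*0.3937*1^2
= 0.4969


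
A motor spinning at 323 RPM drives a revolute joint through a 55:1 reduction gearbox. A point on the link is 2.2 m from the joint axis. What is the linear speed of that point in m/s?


omega_motor = 323 * 2*pi/60 = 33.8245 rad/s
omega_joint = omega_motor / 55 = 0.615 rad/s
v = omega_joint * r = 0.615 * 2.2
= 1.353 m/s


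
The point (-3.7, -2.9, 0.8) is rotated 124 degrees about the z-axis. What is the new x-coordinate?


Rotation about z-axis: x' = x*cos(theta) - y*sin(theta)
= -3.7 * -0.5592 - -2.9 * 0.829
= 4.4732


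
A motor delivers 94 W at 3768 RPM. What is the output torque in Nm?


omega = 3768 * 2*pi/60 = 394.584 rad/s
tau = P / omega = 94 / 394.584
= 0.2382 Nm


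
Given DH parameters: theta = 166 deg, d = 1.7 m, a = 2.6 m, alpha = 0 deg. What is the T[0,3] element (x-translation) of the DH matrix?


T[0,3] = a * cos(theta)
= 2.6 * cos(166 deg)
= 2.6 * -0.9703
= -2.5228


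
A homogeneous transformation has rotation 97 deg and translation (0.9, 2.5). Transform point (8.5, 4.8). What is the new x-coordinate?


x' = cos(theta)*px - sin(theta)*py + tx
= -0.1219*8.5 - 0.9925*4.8 + 0.9
= -4.9001


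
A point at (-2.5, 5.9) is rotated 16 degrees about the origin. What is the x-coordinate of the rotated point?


x' = x*cos(theta) - y*sin(theta)
cos(16 deg) = 0.9613, sin(16 deg) = 0.2756
x' = -2.5 * 0.9613 - 5.9 * 0.2756
= -2.4032 - 1.6263
= -4.0294


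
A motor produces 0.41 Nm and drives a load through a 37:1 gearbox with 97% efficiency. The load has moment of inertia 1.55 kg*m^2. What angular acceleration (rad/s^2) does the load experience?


tau_out = tau_motor * N * eta
= 0.41 * 37 * 0.97 = 14.7149 Nm
alpha = tau_out / I = 14.7149 / 1.55
= 9.4935 rad/s^2


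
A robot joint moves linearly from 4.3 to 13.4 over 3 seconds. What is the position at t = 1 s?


s = t/T = 1/3 = 0.3333
p(t) = p0 + (pf-p0)*s
= 4.3 + (13.4 - 4.3) * 0.3333
= 7.3333


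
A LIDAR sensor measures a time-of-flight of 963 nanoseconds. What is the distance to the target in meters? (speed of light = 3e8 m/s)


tof = 963 ns = 9.63e-07 s
dist = c * tof / 2
= 3e8 * 9.63e-07 / 2
= 144.45 m


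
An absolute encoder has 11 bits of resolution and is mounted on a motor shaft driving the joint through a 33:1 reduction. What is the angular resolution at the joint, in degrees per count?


counts = 2^11 = 2048
effective counts at joint = 2048 * 33 = 67584
resolution = 360 / 67584
= 0.0053 deg/count


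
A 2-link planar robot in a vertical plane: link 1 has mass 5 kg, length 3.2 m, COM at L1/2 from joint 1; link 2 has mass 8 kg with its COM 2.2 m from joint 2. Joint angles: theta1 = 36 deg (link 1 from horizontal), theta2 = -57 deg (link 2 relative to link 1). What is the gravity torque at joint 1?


Horizontal distance from joint 1 to link-1 COM:
  x_c1 = (L1/2)*cos(t1) = 1.6 * 0.809 = 1.2944 m
Horizontal distance from joint 1 to link-2 COM:
  x_c2 = L1*cos(t1) + Lc2*cos(t1+t2)
       = 3.2*0.809 + 2.2*0.9336 = 4.6427 m
tau1 = m1*g*x_c1 + m2*g*x_c2
     = 5*9.81*1.2944 + 8*9.81*4.6427
     = 63.4917 + 364.3616
     = 427.8532 Nm


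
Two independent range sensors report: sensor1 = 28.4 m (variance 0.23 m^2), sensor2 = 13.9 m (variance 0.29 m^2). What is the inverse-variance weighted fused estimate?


w1 = (1/var1) / (1/var1 + 1/var2)
   = 4.3478 / (4.3478 + 3.4483) = 0.5577
w2 = 1 - w1 = 0.4423
fused = w1*s1 + w2*s2 = 15.8385 + 6.1481
= 21.9865 m


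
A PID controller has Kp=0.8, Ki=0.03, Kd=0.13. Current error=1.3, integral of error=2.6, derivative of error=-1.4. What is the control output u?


u = Kp*e + Ki*int(e) + Kd*de/dt
= 0.8*1.3 + 0.03*2.6 + 0.13*(-1.4)
= 1.04 + 0.078 + -0.182
= 0.936


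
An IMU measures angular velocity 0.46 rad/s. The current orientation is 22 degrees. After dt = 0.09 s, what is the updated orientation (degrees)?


delta_theta = w * dt = 0.46 * 0.09 = 0.0414 rad
= 2.372 deg
theta_new = 22 + 2.372 = 24.372 deg


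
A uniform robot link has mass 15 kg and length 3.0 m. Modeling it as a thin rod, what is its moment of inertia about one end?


I = (1/3) * m * L^2
= (1/3) * 15 * 3.0^2
= 0.333333 * 15 * 9.0
= 45.0 kg*m^2


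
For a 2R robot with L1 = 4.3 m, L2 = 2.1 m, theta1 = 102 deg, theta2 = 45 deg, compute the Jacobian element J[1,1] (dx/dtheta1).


J[1,1] = -L1*sin(t1) - L2*sin(t1+t2)
= -4.3*sin(102) - 2.1*sin(147)
= -5.3498


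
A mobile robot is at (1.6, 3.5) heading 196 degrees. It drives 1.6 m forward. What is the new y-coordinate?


y_new = y0 + d*sin(theta)
= 3.5 + 1.6*sin(196)
= 3.5 + -0.441
= 3.059


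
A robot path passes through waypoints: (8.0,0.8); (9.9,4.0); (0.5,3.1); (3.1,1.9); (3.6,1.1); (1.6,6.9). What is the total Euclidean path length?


Segment lengths:
  seg1 = sqrt((1.9)^2 + (3.2)^2) = 3.7216
  seg2 = sqrt((-9.4)^2 + (-0.9)^2) = 9.443
  seg3 = sqrt((2.6)^2 + (-1.2)^2) = 2.8636
  seg4 = sqrt((0.5)^2 + (-0.8)^2) = 0.9434
  seg5 = sqrt((-2.0)^2 + (5.8)^2) = 6.1351
Total = 23.1067


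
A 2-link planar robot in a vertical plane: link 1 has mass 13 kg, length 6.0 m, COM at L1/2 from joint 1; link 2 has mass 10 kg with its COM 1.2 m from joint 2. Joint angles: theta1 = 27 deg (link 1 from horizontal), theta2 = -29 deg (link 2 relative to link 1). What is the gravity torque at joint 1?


Horizontal distance from joint 1 to link-1 COM:
  x_c1 = (L1/2)*cos(t1) = 3.0 * 0.891 = 2.673 m
Horizontal distance from joint 1 to link-2 COM:
  x_c2 = L1*cos(t1) + Lc2*cos(t1+t2)
       = 6.0*0.891 + 1.2*0.9994 = 6.5453 m
tau1 = m1*g*x_c1 + m2*g*x_c2
     = 13*9.81*2.673 + 10*9.81*6.5453
     = 340.8902 + 642.0947
     = 982.9849 Nm


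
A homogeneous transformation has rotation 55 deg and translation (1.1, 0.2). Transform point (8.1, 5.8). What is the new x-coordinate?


x' = cos(theta)*px - sin(theta)*py + tx
= 0.5736*8.1 - 0.8192*5.8 + 1.1
= 0.9949


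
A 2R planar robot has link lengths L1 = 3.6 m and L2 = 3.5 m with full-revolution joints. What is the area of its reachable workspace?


r_max = L1 + L2 = 7.1 m
r_min = |L1 - L2| = 0.1 m
Area = pi*(r_max^2 - r_min^2)
= pi*(50.41 - 0.01)
= pi * 50.4
= 158.3363 m^2


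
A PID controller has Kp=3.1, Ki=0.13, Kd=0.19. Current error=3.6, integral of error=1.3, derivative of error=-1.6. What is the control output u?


u = Kp*e + Ki*int(e) + Kd*de/dt
= 3.1*3.6 + 0.13*1.3 + 0.19*(-1.6)
= 11.16 + 0.169 + -0.304
= 11.025


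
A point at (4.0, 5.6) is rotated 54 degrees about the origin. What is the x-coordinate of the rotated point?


x' = x*cos(theta) - y*sin(theta)
cos(54 deg) = 0.5878, sin(54 deg) = 0.809
x' = 4.0 * 0.5878 - 5.6 * 0.809
= 2.3511 - 4.5305
= -2.1794


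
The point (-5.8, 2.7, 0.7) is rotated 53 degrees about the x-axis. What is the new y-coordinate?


Rotation about x-axis: y' = y*cos(theta) - z*sin(theta)
= 2.7 * 0.6018 - 0.7 * 0.7986
= 1.0659


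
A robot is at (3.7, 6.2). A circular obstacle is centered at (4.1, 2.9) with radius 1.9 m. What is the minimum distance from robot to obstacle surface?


center_dist = sqrt((3.7-4.1)^2 + (6.2-2.9)^2)
= sqrt(0.16 + 10.89)
= 3.3242
min_dist = center_dist - radius = 3.3242 - 1.9 = 1.4242 m


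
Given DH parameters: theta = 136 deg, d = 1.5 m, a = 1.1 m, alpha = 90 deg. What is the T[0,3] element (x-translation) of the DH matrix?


T[0,3] = a * cos(theta)
= 1.1 * cos(136 deg)
= 1.1 * -0.7193
= -0.7913


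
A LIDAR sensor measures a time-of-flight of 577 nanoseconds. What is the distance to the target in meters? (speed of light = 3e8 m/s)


tof = 577 ns = 5.77e-07 s
dist = c * tof / 2
= 3e8 * 5.77e-07 / 2
= 86.55 m


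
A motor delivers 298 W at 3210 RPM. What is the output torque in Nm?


omega = 3210 * 2*pi/60 = 336.1504 rad/s
tau = P / omega = 298 / 336.1504
= 0.8865 Nm


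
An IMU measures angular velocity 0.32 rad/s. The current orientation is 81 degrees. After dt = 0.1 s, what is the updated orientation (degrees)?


delta_theta = w * dt = 0.32 * 0.1 = 0.032 rad
= 1.8335 deg
theta_new = 81 + 1.8335 = 82.8335 deg


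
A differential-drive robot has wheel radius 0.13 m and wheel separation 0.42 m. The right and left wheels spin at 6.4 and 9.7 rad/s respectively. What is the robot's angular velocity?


vR = r*wR = 0.13*6.4 = 0.832 m/s
vL = r*wL = 0.13*9.7 = 1.261 m/s
v = (vR+vL)/2 = 1.0465 m/s
omega = (vR-vL)/L = -1.0214 rad/s
angular velocity = -1.0214 rad/s


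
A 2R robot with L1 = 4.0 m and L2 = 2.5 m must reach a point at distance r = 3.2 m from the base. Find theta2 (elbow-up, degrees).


cos(theta2) = (r^2 - L1^2 - L2^2) / (2*L1*L2)
cos(theta2) = (10.24 - 16.0 - 6.25) / 20.0
cos(theta2) = -0.6005
theta2 = 126.9057 degrees


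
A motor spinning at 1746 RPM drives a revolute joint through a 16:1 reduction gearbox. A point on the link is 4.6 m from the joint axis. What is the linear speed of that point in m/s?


omega_motor = 1746 * 2*pi/60 = 182.8407 rad/s
omega_joint = omega_motor / 16 = 11.4275 rad/s
v = omega_joint * r = 11.4275 * 4.6
= 52.5667 m/s


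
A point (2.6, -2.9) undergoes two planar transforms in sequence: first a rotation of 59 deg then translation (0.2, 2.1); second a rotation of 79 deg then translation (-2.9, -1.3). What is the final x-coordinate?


After transform 1:
x1 = cos(59)*2.6 - sin(59)*-2.9 + 0.2 = 4.0249
y1 = sin(59)*2.6 + cos(59)*-2.9 + 2.1 = 2.835
After transform 2:
x2 = cos(79)*4.0249 - sin(79)*2.835 + -2.9
= -4.915


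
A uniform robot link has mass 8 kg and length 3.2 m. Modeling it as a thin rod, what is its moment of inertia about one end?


I = (1/3) * m * L^2
= (1/3) * 8 * 3.2^2
= 0.333333 * 8 * 10.24
= 27.3067 kg*m^2


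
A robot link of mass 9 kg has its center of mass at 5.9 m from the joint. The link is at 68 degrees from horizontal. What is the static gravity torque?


tau = m*g*L*cos(angle)
= 9 * 9.81 * 5.9 * cos(68 deg)
= 9 * 9.81 * 5.9 * 0.3746
= 195.1367 Nm


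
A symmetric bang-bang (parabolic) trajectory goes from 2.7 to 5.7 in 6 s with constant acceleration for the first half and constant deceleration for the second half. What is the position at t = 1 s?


Symmetric rest-to-rest: each phase covers (pf-p0)/2 in time T/2. 0.5*a*(T/2)^2 = (pf-p0)/2 => a = 4*(pf-p0)/T^2
a = 4*(5.7-2.7)/6^2 = 0.3333
t = 1 is in the acceleration phase (t <= T/2).
p = p0 + 0.5*a*t^2 = 2.7 + 0.5*0.3333*1^2
= 2.8667


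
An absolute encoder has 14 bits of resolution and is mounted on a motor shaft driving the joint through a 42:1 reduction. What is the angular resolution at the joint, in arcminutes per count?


counts = 2^14 = 16384
effective counts at joint = 16384 * 42 = 688128
resolution = 360*60 / 688128
= 0.0314 arcmin/count


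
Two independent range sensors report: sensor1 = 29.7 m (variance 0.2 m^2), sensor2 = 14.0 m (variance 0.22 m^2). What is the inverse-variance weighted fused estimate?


w1 = (1/var1) / (1/var1 + 1/var2)
   = 5.0 / (5.0 + 4.5455) = 0.5238
w2 = 1 - w1 = 0.4762
fused = w1*s1 + w2*s2 = 15.5571 + 6.6667
= 22.2238 m


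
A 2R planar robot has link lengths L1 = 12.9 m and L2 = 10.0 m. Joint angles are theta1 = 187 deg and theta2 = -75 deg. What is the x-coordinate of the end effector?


Convert angles to radians: theta1 = 3.2638, theta2 = -1.309
x = L1*cos(theta1) + L2*cos(theta1+theta2)
x = -12.8038 + -3.7461
x = -16.5499


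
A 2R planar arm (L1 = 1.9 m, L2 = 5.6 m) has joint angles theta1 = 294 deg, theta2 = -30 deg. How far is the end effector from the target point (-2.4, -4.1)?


End effector via forward kinematics:
x = L1*cos(t1) + L2*cos(t1+t2) = 0.1874
y = L1*sin(t1) + L2*sin(t1+t2) = -7.3051
Distance to target:
d = sqrt((-2.4 - 0.1874)^2 + (-4.1 - -7.3051)^2)
= sqrt(6.6948 + 10.2724)
= 4.1191 m


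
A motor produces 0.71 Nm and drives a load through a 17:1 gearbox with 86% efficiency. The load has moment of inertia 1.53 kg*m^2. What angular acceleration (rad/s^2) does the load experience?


tau_out = tau_motor * N * eta
= 0.71 * 17 * 0.86 = 10.3802 Nm
alpha = tau_out / I = 10.3802 / 1.53
= 6.7844 rad/s^2


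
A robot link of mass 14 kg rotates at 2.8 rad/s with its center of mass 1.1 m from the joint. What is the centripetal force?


F = m * omega^2 * r
= 14 * 2.8^2 * 1.1
= 14 * 7.84 * 1.1
= 120.736 N


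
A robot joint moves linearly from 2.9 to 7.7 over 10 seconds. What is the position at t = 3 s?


s = t/T = 3/10 = 0.3
p(t) = p0 + (pf-p0)*s
= 2.9 + (7.7 - 2.9) * 0.3
= 4.34


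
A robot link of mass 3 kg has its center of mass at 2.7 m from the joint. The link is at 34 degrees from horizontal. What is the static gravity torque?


tau = m*g*L*cos(angle)
= 3 * 9.81 * 2.7 * cos(34 deg)
= 3 * 9.81 * 2.7 * 0.829
= 65.8762 Nm


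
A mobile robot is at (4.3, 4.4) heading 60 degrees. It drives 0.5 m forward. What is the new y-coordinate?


y_new = y0 + d*sin(theta)
= 4.4 + 0.5*sin(60)
= 4.4 + 0.433
= 4.833


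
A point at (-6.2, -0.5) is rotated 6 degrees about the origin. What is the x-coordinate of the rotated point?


x' = x*cos(theta) - y*sin(theta)
cos(6 deg) = 0.9945, sin(6 deg) = 0.1045
x' = -6.2 * 0.9945 - -0.5 * 0.1045
= -6.166 - -0.0523
= -6.1138


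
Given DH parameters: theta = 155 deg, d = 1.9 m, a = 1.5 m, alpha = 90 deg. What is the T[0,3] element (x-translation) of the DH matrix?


T[0,3] = a * cos(theta)
= 1.5 * cos(155 deg)
= 1.5 * -0.9063
= -1.3595


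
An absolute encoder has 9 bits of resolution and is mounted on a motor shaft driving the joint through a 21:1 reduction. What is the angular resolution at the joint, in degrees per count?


counts = 2^9 = 512
effective counts at joint = 512 * 21 = 10752
resolution = 360 / 10752
= 0.0335 deg/count


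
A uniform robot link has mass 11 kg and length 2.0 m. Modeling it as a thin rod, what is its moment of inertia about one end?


I = (1/3) * m * L^2
= (1/3) * 11 * 2.0^2
= 0.333333 * 11 * 4.0
= 14.6667 kg*m^2


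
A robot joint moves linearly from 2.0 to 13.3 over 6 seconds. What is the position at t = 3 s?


s = t/T = 3/6 = 0.5
p(t) = p0 + (pf-p0)*s
= 2.0 + (13.3 - 2.0) * 0.5
= 7.65


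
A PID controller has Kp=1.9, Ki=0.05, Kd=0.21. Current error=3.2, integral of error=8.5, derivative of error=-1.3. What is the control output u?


u = Kp*e + Ki*int(e) + Kd*de/dt
= 1.9*3.2 + 0.05*8.5 + 0.21*(-1.3)
= 6.08 + 0.425 + -0.273
= 6.232


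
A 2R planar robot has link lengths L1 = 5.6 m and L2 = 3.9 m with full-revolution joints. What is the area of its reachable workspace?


r_max = L1 + L2 = 9.5 m
r_min = |L1 - L2| = 1.7 m
Area = pi*(r_max^2 - r_min^2)
= pi*(90.25 - 2.89)
= pi * 87.36
= 274.4495 m^2


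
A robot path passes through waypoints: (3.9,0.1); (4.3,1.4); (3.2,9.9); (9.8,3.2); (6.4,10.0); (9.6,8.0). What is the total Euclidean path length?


Segment lengths:
  seg1 = sqrt((0.4)^2 + (1.3)^2) = 1.3601
  seg2 = sqrt((-1.1)^2 + (8.5)^2) = 8.5709
  seg3 = sqrt((6.6)^2 + (-6.7)^2) = 9.4048
  seg4 = sqrt((-3.4)^2 + (6.8)^2) = 7.6026
  seg5 = sqrt((3.2)^2 + (-2.0)^2) = 3.7736
Total = 30.712


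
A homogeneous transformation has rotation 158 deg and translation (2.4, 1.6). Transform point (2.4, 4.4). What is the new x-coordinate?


x' = cos(theta)*px - sin(theta)*py + tx
= -0.9272*2.4 - 0.3746*4.4 + 2.4
= -1.4735


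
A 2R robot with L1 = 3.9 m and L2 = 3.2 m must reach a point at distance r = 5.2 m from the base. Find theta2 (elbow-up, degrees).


cos(theta2) = (r^2 - L1^2 - L2^2) / (2*L1*L2)
cos(theta2) = (27.04 - 15.21 - 10.24) / 24.96
cos(theta2) = 0.063702
theta2 = 86.3477 degrees


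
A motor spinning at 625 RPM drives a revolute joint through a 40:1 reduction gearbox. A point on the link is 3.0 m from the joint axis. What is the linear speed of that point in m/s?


omega_motor = 625 * 2*pi/60 = 65.4498 rad/s
omega_joint = omega_motor / 40 = 1.6362 rad/s
v = omega_joint * r = 1.6362 * 3.0
= 4.9087 m/s


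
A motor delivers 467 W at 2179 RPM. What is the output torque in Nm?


omega = 2179 * 2*pi/60 = 228.1843 rad/s
tau = P / omega = 467 / 228.1843
= 2.0466 Nm


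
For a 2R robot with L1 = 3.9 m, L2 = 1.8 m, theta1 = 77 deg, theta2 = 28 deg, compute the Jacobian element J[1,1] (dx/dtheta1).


J[1,1] = -L1*sin(t1) - L2*sin(t1+t2)
= -3.9*sin(77) - 1.8*sin(105)
= -5.5387


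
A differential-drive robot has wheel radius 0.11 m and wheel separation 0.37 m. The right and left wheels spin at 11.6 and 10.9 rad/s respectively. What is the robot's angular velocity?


vR = r*wR = 0.11*11.6 = 1.276 m/s
vL = r*wL = 0.11*10.9 = 1.199 m/s
v = (vR+vL)/2 = 1.2375 m/s
omega = (vR-vL)/L = 0.2081 rad/s
angular velocity = 0.2081 rad/s


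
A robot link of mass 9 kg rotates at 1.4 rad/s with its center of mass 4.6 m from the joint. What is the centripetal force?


F = m * omega^2 * r
= 9 * 1.4^2 * 4.6
= 9 * 1.96 * 4.6
= 81.144 N
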